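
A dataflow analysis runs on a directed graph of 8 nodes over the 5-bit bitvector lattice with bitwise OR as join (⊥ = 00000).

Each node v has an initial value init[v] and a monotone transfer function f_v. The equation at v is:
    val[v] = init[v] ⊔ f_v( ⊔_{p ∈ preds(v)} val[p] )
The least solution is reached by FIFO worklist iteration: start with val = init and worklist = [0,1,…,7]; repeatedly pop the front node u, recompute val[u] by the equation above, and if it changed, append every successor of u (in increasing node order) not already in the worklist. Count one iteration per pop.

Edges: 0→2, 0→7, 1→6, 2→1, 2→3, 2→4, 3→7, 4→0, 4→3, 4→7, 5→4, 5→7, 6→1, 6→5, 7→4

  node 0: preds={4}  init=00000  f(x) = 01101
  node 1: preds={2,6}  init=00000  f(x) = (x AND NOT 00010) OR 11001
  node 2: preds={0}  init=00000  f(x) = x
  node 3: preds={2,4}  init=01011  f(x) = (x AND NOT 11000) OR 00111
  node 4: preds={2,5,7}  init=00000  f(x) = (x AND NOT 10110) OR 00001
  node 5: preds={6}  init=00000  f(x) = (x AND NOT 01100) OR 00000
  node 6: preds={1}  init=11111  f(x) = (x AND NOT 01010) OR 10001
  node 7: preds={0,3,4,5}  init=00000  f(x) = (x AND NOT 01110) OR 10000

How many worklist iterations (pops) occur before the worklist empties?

Trace (12 dequeues):
  [1] u=0 | in 00000 | out 01101 | prev 00000 | push {}
  [2] u=1 | in 11111 | out 11101 | prev 00000 | push {}
  [3] u=2 | in 01101 | out 01101 | prev 00000 | push {1}
  [4] u=3 | in 01101 | out 01111 | prev 01011 | push {}
  [5] u=4 | in 01101 | out 01001 | prev 00000 | push {0,3}
  [6] u=5 | in 11111 | out 10011 | prev 00000 | push {4}
  [7] u=6 | in 11101 | out 11111 | ==
  [8] u=7 | in 11111 | out 10001 | prev 00000 | push {}
  [9] u=1 | in 11111 | out 11101 | ==
  [10] u=0 | in 01001 | out 01101 | ==
  [11] u=3 | in 01101 | out 01111 | ==
  [12] u=4 | in 11111 | out 01001 | ==

Converged values:
  [0] 01101
  [1] 11101
  [2] 01101
  [3] 01111
  [4] 01001
  [5] 10011
  [6] 11111
  [7] 10001

12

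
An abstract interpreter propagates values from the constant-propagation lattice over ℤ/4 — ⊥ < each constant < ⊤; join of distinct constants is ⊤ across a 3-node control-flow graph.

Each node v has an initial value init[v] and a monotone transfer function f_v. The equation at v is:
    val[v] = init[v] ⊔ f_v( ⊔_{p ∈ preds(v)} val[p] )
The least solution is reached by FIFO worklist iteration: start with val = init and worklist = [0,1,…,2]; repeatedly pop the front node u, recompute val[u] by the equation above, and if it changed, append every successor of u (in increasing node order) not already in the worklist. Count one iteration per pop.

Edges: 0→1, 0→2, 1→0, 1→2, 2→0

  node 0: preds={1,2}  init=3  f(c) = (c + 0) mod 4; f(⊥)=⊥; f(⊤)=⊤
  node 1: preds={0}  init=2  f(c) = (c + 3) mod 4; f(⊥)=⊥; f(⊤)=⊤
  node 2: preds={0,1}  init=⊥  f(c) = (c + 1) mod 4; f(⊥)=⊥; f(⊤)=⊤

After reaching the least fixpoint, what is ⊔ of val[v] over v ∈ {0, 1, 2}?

Worklist (4 pops):
  #1 pop 0: in=2 → ⊤ (was 3); enqueue []
  #2 pop 1: in=⊤ → ⊤ (was 2); enqueue [0]
  #3 pop 2: in=⊤ → ⊤ (was ⊥); enqueue []
  #4 pop 0: in=⊤ → ⊤ (no change)

Fixpoint:
  val[0] = ⊤
  val[1] = ⊤
  val[2] = ⊤

⊤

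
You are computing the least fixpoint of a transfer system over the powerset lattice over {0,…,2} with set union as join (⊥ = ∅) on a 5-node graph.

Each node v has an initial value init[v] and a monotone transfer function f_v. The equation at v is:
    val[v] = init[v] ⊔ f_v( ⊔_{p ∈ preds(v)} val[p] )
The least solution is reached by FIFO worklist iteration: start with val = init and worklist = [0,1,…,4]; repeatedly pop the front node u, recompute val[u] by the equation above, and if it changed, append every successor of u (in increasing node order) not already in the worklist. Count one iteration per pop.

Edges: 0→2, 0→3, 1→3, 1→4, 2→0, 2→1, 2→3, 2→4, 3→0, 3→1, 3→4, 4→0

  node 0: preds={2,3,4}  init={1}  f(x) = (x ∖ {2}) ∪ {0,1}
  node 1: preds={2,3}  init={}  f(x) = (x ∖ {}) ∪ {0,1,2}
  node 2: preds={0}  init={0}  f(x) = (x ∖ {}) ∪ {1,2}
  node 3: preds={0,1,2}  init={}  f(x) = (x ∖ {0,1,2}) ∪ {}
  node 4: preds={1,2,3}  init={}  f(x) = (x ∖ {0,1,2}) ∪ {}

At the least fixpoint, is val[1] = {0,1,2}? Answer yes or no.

Iteration log — 7 steps:
  step 1. node 0  ⊔preds={0}  new={0,1}  old={1}  +wl: 
  step 2. node 1  ⊔preds={0}  new={0,1,2}  old={}  +wl: 
  step 3. node 2  ⊔preds={0,1}  new={0,1,2}  old={0}  +wl: 0,1
  step 4. node 3  ⊔preds={0,1,2}  new={}  stable
  step 5. node 4  ⊔preds={0,1,2}  new={}  stable
  step 6. node 0  ⊔preds={0,1,2}  new={0,1}  stable
  step 7. node 1  ⊔preds={0,1,2}  new={0,1,2}  stable

Least fixpoint reached:
  node 0: {0,1}
  node 1: {0,1,2}
  node 2: {0,1,2}
  node 3: {}
  node 4: {}

yes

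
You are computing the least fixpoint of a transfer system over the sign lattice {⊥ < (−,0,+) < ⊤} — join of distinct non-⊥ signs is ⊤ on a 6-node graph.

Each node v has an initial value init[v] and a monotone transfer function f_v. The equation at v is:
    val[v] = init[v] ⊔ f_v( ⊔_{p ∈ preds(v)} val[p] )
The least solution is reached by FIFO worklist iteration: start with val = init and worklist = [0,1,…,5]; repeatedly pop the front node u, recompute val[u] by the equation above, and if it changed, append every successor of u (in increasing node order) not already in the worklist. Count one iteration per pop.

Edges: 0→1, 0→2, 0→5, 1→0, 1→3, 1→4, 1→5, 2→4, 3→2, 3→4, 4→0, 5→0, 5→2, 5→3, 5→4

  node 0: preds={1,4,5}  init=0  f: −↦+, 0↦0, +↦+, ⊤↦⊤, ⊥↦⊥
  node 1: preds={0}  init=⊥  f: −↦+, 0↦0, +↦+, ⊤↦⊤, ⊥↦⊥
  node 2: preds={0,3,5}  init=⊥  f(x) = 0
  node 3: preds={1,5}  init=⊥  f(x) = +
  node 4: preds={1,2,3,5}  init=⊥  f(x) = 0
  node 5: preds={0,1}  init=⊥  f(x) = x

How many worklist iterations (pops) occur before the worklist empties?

10

Worklist (10 pops):
  #1 pop 0: in=⊥ → 0 (no change)
  #2 pop 1: in=0 → 0 (was ⊥); enqueue [0]
  #3 pop 2: in=0 → 0 (was ⊥); enqueue []
  #4 pop 3: in=0 → + (was ⊥); enqueue [2]
  #5 pop 4: in=⊤ → 0 (was ⊥); enqueue []
  #6 pop 5: in=0 → 0 (was ⊥); enqueue [3,4]
  #7 pop 0: in=0 → 0 (no change)
  #8 pop 2: in=⊤ → 0 (no change)
  #9 pop 3: in=0 → + (no change)
  #10 pop 4: in=⊤ → 0 (no change)

Fixpoint:
  val[0] = 0
  val[1] = 0
  val[2] = 0
  val[3] = +
  val[4] = 0
  val[5] = 0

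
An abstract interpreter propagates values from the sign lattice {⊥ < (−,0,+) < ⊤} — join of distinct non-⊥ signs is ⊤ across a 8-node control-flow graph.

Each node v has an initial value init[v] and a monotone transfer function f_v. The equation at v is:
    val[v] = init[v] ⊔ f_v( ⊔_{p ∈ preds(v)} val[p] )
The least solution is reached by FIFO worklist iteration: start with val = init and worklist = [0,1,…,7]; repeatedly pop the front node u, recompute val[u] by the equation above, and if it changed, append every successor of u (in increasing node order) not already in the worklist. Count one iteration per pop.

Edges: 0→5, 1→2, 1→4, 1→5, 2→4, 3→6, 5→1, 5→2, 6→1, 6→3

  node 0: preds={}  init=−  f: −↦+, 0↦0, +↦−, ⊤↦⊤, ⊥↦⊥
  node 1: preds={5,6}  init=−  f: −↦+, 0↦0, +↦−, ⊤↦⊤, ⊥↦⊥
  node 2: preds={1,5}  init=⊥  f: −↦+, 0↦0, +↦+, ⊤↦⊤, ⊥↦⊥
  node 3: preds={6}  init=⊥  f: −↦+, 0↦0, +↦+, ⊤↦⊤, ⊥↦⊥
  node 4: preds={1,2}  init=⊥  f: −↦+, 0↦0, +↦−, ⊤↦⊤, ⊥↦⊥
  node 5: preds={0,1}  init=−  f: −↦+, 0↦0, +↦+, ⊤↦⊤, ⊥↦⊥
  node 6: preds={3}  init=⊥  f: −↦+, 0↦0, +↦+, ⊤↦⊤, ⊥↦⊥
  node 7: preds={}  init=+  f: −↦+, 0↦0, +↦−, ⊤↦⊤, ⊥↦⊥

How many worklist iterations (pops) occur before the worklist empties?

Iteration log — 10 steps:
  step 1. node 0  ⊔preds=⊥  new=−  stable
  step 2. node 1  ⊔preds=−  new=⊤  old=−  +wl: 
  step 3. node 2  ⊔preds=⊤  new=⊤  old=⊥  +wl: 
  step 4. node 3  ⊔preds=⊥  new=⊥  stable
  step 5. node 4  ⊔preds=⊤  new=⊤  old=⊥  +wl: 
  step 6. node 5  ⊔preds=⊤  new=⊤  old=−  +wl: 1,2
  step 7. node 6  ⊔preds=⊥  new=⊥  stable
  step 8. node 7  ⊔preds=⊥  new=+  stable
  step 9. node 1  ⊔preds=⊤  new=⊤  stable
  step 10. node 2  ⊔preds=⊤  new=⊤  stable

Least fixpoint reached:
  node 0: −
  node 1: ⊤
  node 2: ⊤
  node 3: ⊥
  node 4: ⊤
  node 5: ⊤
  node 6: ⊥
  node 7: +

10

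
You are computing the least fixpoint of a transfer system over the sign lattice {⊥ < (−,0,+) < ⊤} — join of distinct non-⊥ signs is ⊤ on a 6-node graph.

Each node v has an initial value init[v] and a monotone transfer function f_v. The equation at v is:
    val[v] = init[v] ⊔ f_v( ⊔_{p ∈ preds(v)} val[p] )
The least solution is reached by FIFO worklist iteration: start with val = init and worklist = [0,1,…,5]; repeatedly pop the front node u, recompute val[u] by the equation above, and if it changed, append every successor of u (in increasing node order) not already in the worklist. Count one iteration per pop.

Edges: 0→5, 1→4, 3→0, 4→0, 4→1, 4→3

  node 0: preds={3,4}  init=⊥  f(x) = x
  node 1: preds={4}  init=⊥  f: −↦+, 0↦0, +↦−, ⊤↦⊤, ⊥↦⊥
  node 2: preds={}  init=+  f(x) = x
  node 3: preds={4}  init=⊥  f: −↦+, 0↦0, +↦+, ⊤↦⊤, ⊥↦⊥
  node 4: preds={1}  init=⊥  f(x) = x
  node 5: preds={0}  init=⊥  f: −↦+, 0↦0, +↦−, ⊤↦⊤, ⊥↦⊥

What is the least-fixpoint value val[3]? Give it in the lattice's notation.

⊥

Trace (6 dequeues):
  [1] u=0 | in ⊥ | out ⊥ | ==
  [2] u=1 | in ⊥ | out ⊥ | ==
  [3] u=2 | in ⊥ | out + | ==
  [4] u=3 | in ⊥ | out ⊥ | ==
  [5] u=4 | in ⊥ | out ⊥ | ==
  [6] u=5 | in ⊥ | out ⊥ | ==

Converged values:
  [0] ⊥
  [1] ⊥
  [2] +
  [3] ⊥
  [4] ⊥
  [5] ⊥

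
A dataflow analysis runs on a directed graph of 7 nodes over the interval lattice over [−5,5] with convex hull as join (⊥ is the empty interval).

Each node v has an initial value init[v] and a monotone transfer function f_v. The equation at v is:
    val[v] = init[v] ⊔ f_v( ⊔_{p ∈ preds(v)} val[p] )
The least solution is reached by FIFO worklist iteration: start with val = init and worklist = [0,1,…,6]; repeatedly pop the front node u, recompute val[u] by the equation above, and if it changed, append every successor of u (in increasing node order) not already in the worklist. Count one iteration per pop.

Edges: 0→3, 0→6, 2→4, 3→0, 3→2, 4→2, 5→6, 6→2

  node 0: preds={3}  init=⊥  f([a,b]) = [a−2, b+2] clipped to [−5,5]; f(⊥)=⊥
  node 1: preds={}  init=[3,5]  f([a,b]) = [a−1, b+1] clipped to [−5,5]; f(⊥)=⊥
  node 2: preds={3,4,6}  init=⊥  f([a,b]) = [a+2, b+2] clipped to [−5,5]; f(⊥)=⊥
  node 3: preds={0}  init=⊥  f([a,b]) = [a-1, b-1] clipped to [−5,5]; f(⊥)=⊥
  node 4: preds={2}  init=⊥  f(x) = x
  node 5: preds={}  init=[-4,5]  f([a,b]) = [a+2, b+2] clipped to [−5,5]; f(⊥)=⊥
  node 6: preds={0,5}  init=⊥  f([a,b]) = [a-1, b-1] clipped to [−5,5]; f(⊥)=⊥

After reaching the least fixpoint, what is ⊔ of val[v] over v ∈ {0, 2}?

Iteration log — 10 steps:
  step 1. node 0  ⊔preds=⊥  new=⊥  stable
  step 2. node 1  ⊔preds=⊥  new=[3,5]  stable
  step 3. node 2  ⊔preds=⊥  new=⊥  stable
  step 4. node 3  ⊔preds=⊥  new=⊥  stable
  step 5. node 4  ⊔preds=⊥  new=⊥  stable
  step 6. node 5  ⊔preds=⊥  new=[-4,5]  stable
  step 7. node 6  ⊔preds=[-4,5]  new=[-5,4]  old=⊥  +wl: 2
  step 8. node 2  ⊔preds=[-5,4]  new=[-3,5]  old=⊥  +wl: 4
  step 9. node 4  ⊔preds=[-3,5]  new=[-3,5]  old=⊥  +wl: 2
  step 10. node 2  ⊔preds=[-5,5]  new=[-3,5]  stable

Least fixpoint reached:
  node 0: ⊥
  node 1: [3,5]
  node 2: [-3,5]
  node 3: ⊥
  node 4: [-3,5]
  node 5: [-4,5]
  node 6: [-5,4]

[-3,5]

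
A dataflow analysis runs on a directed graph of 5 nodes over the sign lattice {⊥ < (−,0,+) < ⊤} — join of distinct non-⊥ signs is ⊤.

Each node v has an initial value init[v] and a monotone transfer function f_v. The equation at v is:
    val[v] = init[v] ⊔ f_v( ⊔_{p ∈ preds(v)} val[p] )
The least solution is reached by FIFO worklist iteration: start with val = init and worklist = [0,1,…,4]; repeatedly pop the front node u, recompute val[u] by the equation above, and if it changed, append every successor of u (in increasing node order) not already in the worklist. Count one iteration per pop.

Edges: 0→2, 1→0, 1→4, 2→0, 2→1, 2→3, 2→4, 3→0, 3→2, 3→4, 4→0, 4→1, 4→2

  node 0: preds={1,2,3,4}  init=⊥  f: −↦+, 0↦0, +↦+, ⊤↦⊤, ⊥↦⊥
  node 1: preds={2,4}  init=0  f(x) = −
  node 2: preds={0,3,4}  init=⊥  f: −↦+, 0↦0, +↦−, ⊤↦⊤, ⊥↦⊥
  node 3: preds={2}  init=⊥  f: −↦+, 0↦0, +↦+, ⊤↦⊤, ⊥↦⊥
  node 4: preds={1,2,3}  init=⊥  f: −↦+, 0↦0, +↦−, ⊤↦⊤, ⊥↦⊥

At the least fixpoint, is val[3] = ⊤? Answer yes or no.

Trace (14 dequeues):
  [1] u=0 | in 0 | out 0 | prev ⊥ | push {}
  [2] u=1 | in ⊥ | out ⊤ | prev 0 | push {0}
  [3] u=2 | in 0 | out 0 | prev ⊥ | push {1}
  [4] u=3 | in 0 | out 0 | prev ⊥ | push {2}
  [5] u=4 | in ⊤ | out ⊤ | prev ⊥ | push {}
  [6] u=0 | in ⊤ | out ⊤ | prev 0 | push {}
  [7] u=1 | in ⊤ | out ⊤ | ==
  [8] u=2 | in ⊤ | out ⊤ | prev 0 | push {0,1,3,4}
  [9] u=0 | in ⊤ | out ⊤ | ==
  [10] u=1 | in ⊤ | out ⊤ | ==
  [11] u=3 | in ⊤ | out ⊤ | prev 0 | push {0,2}
  [12] u=4 | in ⊤ | out ⊤ | ==
  [13] u=0 | in ⊤ | out ⊤ | ==
  [14] u=2 | in ⊤ | out ⊤ | ==

Converged values:
  [0] ⊤
  [1] ⊤
  [2] ⊤
  [3] ⊤
  [4] ⊤

yes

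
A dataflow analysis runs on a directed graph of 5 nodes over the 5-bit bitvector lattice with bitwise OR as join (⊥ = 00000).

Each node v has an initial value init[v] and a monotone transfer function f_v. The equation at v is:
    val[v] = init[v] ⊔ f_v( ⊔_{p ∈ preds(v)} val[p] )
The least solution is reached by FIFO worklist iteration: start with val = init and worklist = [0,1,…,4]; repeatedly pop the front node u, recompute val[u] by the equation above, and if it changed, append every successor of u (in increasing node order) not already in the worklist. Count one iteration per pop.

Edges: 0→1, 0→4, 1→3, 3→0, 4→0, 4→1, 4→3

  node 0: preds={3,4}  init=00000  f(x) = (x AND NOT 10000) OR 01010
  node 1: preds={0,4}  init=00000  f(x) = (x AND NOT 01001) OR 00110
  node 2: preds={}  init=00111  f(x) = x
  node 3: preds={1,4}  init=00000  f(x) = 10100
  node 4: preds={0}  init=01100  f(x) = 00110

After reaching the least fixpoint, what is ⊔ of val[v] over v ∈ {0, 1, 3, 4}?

11110

Iteration log — 8 steps:
  step 1. node 0  ⊔preds=01100  new=01110  old=00000  +wl: 
  step 2. node 1  ⊔preds=01110  new=00110  old=00000  +wl: 
  step 3. node 2  ⊔preds=00000  new=00111  stable
  step 4. node 3  ⊔preds=01110  new=10100  old=00000  +wl: 0
  step 5. node 4  ⊔preds=01110  new=01110  old=01100  +wl: 1,3
  step 6. node 0  ⊔preds=11110  new=01110  stable
  step 7. node 1  ⊔preds=01110  new=00110  stable
  step 8. node 3  ⊔preds=01110  new=10100  stable

Least fixpoint reached:
  node 0: 01110
  node 1: 00110
  node 2: 00111
  node 3: 10100
  node 4: 01110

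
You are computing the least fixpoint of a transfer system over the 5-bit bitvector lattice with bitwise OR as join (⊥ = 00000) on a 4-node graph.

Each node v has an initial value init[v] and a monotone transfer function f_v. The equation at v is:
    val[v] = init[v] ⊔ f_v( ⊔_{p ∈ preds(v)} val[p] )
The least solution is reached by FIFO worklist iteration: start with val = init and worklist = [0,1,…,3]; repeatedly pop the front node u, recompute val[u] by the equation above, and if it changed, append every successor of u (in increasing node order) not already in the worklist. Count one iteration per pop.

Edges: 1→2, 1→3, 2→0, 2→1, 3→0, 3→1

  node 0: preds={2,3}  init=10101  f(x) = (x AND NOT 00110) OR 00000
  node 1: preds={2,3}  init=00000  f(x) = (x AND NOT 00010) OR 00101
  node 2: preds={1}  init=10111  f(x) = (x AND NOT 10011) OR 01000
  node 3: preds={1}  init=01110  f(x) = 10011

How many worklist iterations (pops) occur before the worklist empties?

6

Worklist (6 pops):
  #1 pop 0: in=11111 → 11101 (was 10101); enqueue []
  #2 pop 1: in=11111 → 11101 (was 00000); enqueue []
  #3 pop 2: in=11101 → 11111 (was 10111); enqueue [0,1]
  #4 pop 3: in=11101 → 11111 (was 01110); enqueue []
  #5 pop 0: in=11111 → 11101 (no change)
  #6 pop 1: in=11111 → 11101 (no change)

Fixpoint:
  val[0] = 11101
  val[1] = 11101
  val[2] = 11111
  val[3] = 11111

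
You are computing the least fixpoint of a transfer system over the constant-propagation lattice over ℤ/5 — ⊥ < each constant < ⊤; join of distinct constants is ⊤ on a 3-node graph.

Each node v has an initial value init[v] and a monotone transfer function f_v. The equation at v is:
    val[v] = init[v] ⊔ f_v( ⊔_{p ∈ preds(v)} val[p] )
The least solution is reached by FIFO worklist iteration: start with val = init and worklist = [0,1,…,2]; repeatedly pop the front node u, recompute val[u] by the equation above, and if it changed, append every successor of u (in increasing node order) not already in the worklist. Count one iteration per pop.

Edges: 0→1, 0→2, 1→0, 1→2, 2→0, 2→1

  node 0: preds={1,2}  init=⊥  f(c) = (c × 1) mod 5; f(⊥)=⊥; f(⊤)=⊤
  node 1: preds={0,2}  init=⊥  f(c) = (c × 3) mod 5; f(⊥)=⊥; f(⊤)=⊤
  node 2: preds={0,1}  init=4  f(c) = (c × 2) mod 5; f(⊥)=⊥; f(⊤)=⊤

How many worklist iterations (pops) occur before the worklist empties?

Worklist (7 pops):
  #1 pop 0: in=4 → 4 (was ⊥); enqueue []
  #2 pop 1: in=4 → 2 (was ⊥); enqueue [0]
  #3 pop 2: in=⊤ → ⊤ (was 4); enqueue [1]
  #4 pop 0: in=⊤ → ⊤ (was 4); enqueue [2]
  #5 pop 1: in=⊤ → ⊤ (was 2); enqueue [0]
  #6 pop 2: in=⊤ → ⊤ (no change)
  #7 pop 0: in=⊤ → ⊤ (no change)

Fixpoint:
  val[0] = ⊤
  val[1] = ⊤
  val[2] = ⊤

7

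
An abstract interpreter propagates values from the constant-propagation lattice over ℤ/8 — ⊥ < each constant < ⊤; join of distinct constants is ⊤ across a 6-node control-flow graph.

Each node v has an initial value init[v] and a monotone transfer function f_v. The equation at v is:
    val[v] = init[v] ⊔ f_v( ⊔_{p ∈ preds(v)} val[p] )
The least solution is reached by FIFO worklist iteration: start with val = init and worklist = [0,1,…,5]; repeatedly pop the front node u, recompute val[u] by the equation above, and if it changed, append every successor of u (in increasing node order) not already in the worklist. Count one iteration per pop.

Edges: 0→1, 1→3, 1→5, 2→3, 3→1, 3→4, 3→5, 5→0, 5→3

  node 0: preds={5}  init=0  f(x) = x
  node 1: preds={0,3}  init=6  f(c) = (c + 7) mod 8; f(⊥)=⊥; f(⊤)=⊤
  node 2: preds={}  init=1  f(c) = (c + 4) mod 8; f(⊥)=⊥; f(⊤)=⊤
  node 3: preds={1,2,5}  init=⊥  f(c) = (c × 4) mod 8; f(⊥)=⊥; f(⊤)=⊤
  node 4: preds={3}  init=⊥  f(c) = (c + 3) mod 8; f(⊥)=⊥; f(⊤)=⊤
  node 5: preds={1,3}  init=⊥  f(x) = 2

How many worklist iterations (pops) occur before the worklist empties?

Trace (10 dequeues):
  [1] u=0 | in ⊥ | out 0 | ==
  [2] u=1 | in 0 | out ⊤ | prev 6 | push {}
  [3] u=2 | in ⊥ | out 1 | ==
  [4] u=3 | in ⊤ | out ⊤ | prev ⊥ | push {1}
  [5] u=4 | in ⊤ | out ⊤ | prev ⊥ | push {}
  [6] u=5 | in ⊤ | out 2 | prev ⊥ | push {0,3}
  [7] u=1 | in ⊤ | out ⊤ | ==
  [8] u=0 | in 2 | out ⊤ | prev 0 | push {1}
  [9] u=3 | in ⊤ | out ⊤ | ==
  [10] u=1 | in ⊤ | out ⊤ | ==

Converged values:
  [0] ⊤
  [1] ⊤
  [2] 1
  [3] ⊤
  [4] ⊤
  [5] 2

10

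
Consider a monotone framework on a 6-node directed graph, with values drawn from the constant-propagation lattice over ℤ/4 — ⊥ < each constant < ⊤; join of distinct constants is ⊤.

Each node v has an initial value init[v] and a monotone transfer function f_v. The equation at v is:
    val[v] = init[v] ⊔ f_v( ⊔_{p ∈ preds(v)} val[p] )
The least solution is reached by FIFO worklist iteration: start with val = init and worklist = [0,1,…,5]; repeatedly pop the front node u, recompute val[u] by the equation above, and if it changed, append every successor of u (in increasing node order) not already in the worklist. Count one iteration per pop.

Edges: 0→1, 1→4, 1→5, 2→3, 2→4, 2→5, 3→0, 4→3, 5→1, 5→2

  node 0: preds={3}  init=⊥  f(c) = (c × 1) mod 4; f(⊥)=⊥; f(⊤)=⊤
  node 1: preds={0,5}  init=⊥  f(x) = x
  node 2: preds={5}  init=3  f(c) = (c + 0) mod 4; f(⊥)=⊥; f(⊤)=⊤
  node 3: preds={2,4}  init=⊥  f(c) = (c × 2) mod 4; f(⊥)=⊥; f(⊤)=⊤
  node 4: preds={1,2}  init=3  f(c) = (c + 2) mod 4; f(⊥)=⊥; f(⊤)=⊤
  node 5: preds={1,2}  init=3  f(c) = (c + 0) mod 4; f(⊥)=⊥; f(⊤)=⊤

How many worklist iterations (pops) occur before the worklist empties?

17

Trace (17 dequeues):
  [1] u=0 | in ⊥ | out ⊥ | ==
  [2] u=1 | in 3 | out 3 | prev ⊥ | push {}
  [3] u=2 | in 3 | out 3 | ==
  [4] u=3 | in 3 | out 2 | prev ⊥ | push {0}
  [5] u=4 | in 3 | out ⊤ | prev 3 | push {3}
  [6] u=5 | in 3 | out 3 | ==
  [7] u=0 | in 2 | out 2 | prev ⊥ | push {1}
  [8] u=3 | in ⊤ | out ⊤ | prev 2 | push {0}
  [9] u=1 | in ⊤ | out ⊤ | prev 3 | push {4,5}
  [10] u=0 | in ⊤ | out ⊤ | prev 2 | push {1}
  [11] u=4 | in ⊤ | out ⊤ | ==
  [12] u=5 | in ⊤ | out ⊤ | prev 3 | push {2}
  [13] u=1 | in ⊤ | out ⊤ | ==
  [14] u=2 | in ⊤ | out ⊤ | prev 3 | push {3,4,5}
  [15] u=3 | in ⊤ | out ⊤ | ==
  [16] u=4 | in ⊤ | out ⊤ | ==
  [17] u=5 | in ⊤ | out ⊤ | ==

Converged values:
  [0] ⊤
  [1] ⊤
  [2] ⊤
  [3] ⊤
  [4] ⊤
  [5] ⊤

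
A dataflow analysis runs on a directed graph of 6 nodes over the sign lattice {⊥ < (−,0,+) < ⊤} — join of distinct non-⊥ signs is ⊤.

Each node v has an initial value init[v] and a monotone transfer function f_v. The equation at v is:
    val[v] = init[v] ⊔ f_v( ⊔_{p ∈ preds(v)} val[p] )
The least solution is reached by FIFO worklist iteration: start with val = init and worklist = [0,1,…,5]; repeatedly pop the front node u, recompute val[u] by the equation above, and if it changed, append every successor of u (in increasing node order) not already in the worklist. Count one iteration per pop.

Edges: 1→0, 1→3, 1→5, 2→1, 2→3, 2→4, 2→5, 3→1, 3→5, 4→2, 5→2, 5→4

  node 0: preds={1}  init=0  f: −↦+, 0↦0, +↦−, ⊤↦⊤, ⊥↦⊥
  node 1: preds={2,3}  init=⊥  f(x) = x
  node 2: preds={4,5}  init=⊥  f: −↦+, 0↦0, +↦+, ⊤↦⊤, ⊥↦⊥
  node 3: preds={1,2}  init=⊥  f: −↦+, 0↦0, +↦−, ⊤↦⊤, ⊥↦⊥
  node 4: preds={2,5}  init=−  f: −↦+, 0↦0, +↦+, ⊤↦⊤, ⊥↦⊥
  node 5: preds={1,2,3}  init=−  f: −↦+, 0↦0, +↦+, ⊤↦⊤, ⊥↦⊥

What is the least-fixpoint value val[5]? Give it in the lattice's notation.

⊤

Worklist (13 pops):
  #1 pop 0: in=⊥ → 0 (no change)
  #2 pop 1: in=⊥ → ⊥ (no change)
  #3 pop 2: in=− → + (was ⊥); enqueue [1]
  #4 pop 3: in=+ → − (was ⊥); enqueue []
  #5 pop 4: in=⊤ → ⊤ (was −); enqueue [2]
  #6 pop 5: in=⊤ → ⊤ (was −); enqueue [4]
  #7 pop 1: in=⊤ → ⊤ (was ⊥); enqueue [0,3,5]
  #8 pop 2: in=⊤ → ⊤ (was +); enqueue [1]
  #9 pop 4: in=⊤ → ⊤ (no change)
  #10 pop 0: in=⊤ → ⊤ (was 0); enqueue []
  #11 pop 3: in=⊤ → ⊤ (was −); enqueue []
  #12 pop 5: in=⊤ → ⊤ (no change)
  #13 pop 1: in=⊤ → ⊤ (no change)

Fixpoint:
  val[0] = ⊤
  val[1] = ⊤
  val[2] = ⊤
  val[3] = ⊤
  val[4] = ⊤
  val[5] = ⊤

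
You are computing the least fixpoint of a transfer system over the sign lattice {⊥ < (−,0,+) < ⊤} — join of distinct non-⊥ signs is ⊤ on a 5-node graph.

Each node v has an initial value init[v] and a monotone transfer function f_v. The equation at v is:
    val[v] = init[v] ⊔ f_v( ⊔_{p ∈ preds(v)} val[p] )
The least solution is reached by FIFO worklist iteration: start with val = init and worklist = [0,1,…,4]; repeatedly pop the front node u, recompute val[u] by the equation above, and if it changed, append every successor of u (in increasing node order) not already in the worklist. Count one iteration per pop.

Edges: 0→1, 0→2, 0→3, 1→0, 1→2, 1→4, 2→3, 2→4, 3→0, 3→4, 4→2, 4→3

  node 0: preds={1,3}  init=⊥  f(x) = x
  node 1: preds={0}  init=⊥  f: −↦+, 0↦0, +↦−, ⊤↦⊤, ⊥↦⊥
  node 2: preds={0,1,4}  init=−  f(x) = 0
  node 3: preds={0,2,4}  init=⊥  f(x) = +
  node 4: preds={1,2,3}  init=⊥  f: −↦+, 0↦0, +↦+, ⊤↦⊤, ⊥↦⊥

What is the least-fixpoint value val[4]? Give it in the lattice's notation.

⊤

Worklist (17 pops):
  #1 pop 0: in=⊥ → ⊥ (no change)
  #2 pop 1: in=⊥ → ⊥ (no change)
  #3 pop 2: in=⊥ → ⊤ (was −); enqueue []
  #4 pop 3: in=⊤ → + (was ⊥); enqueue [0]
  #5 pop 4: in=⊤ → ⊤ (was ⊥); enqueue [2,3]
  #6 pop 0: in=+ → + (was ⊥); enqueue [1]
  #7 pop 2: in=⊤ → ⊤ (no change)
  #8 pop 3: in=⊤ → + (no change)
  #9 pop 1: in=+ → − (was ⊥); enqueue [0,2,4]
  #10 pop 0: in=⊤ → ⊤ (was +); enqueue [1,3]
  #11 pop 2: in=⊤ → ⊤ (no change)
  #12 pop 4: in=⊤ → ⊤ (no change)
  #13 pop 1: in=⊤ → ⊤ (was −); enqueue [0,2,4]
  #14 pop 3: in=⊤ → + (no change)
  #15 pop 0: in=⊤ → ⊤ (no change)
  #16 pop 2: in=⊤ → ⊤ (no change)
  #17 pop 4: in=⊤ → ⊤ (no change)

Fixpoint:
  val[0] = ⊤
  val[1] = ⊤
  val[2] = ⊤
  val[3] = +
  val[4] = ⊤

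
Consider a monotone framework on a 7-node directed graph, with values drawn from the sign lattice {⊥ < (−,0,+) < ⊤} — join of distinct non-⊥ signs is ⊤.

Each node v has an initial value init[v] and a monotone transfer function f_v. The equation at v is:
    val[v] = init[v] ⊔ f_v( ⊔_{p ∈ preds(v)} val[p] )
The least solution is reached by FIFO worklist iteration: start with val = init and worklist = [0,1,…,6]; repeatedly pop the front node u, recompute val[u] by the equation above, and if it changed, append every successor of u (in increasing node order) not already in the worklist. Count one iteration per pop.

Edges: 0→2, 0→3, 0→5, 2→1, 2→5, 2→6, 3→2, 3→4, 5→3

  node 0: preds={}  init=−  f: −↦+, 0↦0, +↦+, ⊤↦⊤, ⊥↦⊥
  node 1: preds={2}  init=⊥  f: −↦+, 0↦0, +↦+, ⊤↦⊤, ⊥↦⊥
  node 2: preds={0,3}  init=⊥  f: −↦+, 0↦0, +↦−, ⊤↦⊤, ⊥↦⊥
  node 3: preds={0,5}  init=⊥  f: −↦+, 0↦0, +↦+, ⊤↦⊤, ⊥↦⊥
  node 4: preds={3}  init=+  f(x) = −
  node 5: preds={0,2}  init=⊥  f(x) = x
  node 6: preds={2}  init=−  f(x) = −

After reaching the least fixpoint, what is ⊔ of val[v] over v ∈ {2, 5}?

Iteration log — 15 steps:
  step 1. node 0  ⊔preds=⊥  new=−  stable
  step 2. node 1  ⊔preds=⊥  new=⊥  stable
  step 3. node 2  ⊔preds=−  new=+  old=⊥  +wl: 1
  step 4. node 3  ⊔preds=−  new=+  old=⊥  +wl: 2
  step 5. node 4  ⊔preds=+  new=⊤  old=+  +wl: 
  step 6. node 5  ⊔preds=⊤  new=⊤  old=⊥  +wl: 3
  step 7. node 6  ⊔preds=+  new=−  stable
  step 8. node 1  ⊔preds=+  new=+  old=⊥  +wl: 
  step 9. node 2  ⊔preds=⊤  new=⊤  old=+  +wl: 1,5,6
  step 10. node 3  ⊔preds=⊤  new=⊤  old=+  +wl: 2,4
  step 11. node 1  ⊔preds=⊤  new=⊤  old=+  +wl: 
  step 12. node 5  ⊔preds=⊤  new=⊤  stable
  step 13. node 6  ⊔preds=⊤  new=−  stable
  step 14. node 2  ⊔preds=⊤  new=⊤  stable
  step 15. node 4  ⊔preds=⊤  new=⊤  stable

Least fixpoint reached:
  node 0: −
  node 1: ⊤
  node 2: ⊤
  node 3: ⊤
  node 4: ⊤
  node 5: ⊤
  node 6: −

⊤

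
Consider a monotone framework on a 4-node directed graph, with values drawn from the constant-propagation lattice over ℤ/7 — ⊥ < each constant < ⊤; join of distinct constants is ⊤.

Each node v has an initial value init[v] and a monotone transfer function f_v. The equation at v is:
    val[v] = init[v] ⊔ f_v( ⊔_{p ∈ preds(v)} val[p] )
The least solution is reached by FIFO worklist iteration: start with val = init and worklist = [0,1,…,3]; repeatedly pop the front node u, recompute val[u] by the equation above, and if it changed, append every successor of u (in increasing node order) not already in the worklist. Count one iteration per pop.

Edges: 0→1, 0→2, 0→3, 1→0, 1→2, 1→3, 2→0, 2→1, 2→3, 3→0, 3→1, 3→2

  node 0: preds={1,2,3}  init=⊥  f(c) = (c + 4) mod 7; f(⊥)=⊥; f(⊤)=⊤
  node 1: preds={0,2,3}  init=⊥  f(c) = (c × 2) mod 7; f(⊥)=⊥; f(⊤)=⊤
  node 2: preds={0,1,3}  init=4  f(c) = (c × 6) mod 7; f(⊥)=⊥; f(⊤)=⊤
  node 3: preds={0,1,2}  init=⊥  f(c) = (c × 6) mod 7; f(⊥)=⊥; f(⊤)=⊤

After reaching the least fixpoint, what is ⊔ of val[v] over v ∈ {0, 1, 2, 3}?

⊤

Trace (8 dequeues):
  [1] u=0 | in 4 | out 1 | prev ⊥ | push {}
  [2] u=1 | in ⊤ | out ⊤ | prev ⊥ | push {0}
  [3] u=2 | in ⊤ | out ⊤ | prev 4 | push {1}
  [4] u=3 | in ⊤ | out ⊤ | prev ⊥ | push {2}
  [5] u=0 | in ⊤ | out ⊤ | prev 1 | push {3}
  [6] u=1 | in ⊤ | out ⊤ | ==
  [7] u=2 | in ⊤ | out ⊤ | ==
  [8] u=3 | in ⊤ | out ⊤ | ==

Converged values:
  [0] ⊤
  [1] ⊤
  [2] ⊤
  [3] ⊤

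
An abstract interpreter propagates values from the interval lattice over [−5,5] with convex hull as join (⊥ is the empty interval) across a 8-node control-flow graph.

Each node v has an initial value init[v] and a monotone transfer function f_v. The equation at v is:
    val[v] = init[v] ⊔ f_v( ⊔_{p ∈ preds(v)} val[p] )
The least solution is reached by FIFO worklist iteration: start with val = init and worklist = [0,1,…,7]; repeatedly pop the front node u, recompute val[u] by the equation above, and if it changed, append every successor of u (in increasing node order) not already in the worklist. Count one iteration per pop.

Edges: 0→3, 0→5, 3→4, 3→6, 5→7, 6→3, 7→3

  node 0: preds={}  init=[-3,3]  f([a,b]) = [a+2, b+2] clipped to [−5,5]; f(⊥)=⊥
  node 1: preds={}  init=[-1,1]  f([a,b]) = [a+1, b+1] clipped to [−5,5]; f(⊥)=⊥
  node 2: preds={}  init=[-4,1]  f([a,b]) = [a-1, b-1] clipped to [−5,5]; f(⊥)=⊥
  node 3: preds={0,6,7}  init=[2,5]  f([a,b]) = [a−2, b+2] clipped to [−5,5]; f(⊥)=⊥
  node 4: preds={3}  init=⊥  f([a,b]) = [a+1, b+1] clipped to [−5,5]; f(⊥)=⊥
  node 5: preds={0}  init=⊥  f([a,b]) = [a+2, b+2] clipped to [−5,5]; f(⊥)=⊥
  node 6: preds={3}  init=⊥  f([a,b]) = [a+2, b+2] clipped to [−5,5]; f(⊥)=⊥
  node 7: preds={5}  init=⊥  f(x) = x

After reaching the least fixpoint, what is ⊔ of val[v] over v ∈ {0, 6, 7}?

Worklist (9 pops):
  #1 pop 0: in=⊥ → [-3,3] (no change)
  #2 pop 1: in=⊥ → [-1,1] (no change)
  #3 pop 2: in=⊥ → [-4,1] (no change)
  #4 pop 3: in=[-3,3] → [-5,5] (was [2,5]); enqueue []
  #5 pop 4: in=[-5,5] → [-4,5] (was ⊥); enqueue []
  #6 pop 5: in=[-3,3] → [-1,5] (was ⊥); enqueue []
  #7 pop 6: in=[-5,5] → [-3,5] (was ⊥); enqueue [3]
  #8 pop 7: in=[-1,5] → [-1,5] (was ⊥); enqueue []
  #9 pop 3: in=[-3,5] → [-5,5] (no change)

Fixpoint:
  val[0] = [-3,3]
  val[1] = [-1,1]
  val[2] = [-4,1]
  val[3] = [-5,5]
  val[4] = [-4,5]
  val[5] = [-1,5]
  val[6] = [-3,5]
  val[7] = [-1,5]

[-3,5]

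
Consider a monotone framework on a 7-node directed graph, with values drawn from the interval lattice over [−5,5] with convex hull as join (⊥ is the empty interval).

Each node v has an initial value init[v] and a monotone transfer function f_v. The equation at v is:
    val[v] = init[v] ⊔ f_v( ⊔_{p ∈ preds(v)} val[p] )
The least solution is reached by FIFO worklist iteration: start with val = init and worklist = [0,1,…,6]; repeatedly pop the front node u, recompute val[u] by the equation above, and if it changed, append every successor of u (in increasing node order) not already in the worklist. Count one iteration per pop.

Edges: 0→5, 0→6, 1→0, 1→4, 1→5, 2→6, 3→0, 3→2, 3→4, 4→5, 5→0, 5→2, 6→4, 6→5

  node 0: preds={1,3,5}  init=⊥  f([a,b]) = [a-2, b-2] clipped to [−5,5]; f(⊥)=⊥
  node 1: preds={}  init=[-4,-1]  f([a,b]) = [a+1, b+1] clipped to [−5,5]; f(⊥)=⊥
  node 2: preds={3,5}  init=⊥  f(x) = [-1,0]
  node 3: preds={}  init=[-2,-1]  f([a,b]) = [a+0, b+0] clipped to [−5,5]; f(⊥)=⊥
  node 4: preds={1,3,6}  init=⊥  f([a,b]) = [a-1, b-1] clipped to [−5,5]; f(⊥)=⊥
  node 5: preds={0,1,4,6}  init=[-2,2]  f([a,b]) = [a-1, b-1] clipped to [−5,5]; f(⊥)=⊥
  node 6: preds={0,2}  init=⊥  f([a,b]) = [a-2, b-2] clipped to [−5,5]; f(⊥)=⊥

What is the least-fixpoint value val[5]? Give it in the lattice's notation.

Worklist (11 pops):
  #1 pop 0: in=[-4,2] → [-5,0] (was ⊥); enqueue []
  #2 pop 1: in=⊥ → [-4,-1] (no change)
  #3 pop 2: in=[-2,2] → [-1,0] (was ⊥); enqueue []
  #4 pop 3: in=⊥ → [-2,-1] (no change)
  #5 pop 4: in=[-4,-1] → [-5,-2] (was ⊥); enqueue []
  #6 pop 5: in=[-5,0] → [-5,2] (was [-2,2]); enqueue [0,2]
  #7 pop 6: in=[-5,0] → [-5,-2] (was ⊥); enqueue [4,5]
  #8 pop 0: in=[-5,2] → [-5,0] (no change)
  #9 pop 2: in=[-5,2] → [-1,0] (no change)
  #10 pop 4: in=[-5,-1] → [-5,-2] (no change)
  #11 pop 5: in=[-5,0] → [-5,2] (no change)

Fixpoint:
  val[0] = [-5,0]
  val[1] = [-4,-1]
  val[2] = [-1,0]
  val[3] = [-2,-1]
  val[4] = [-5,-2]
  val[5] = [-5,2]
  val[6] = [-5,-2]

[-5,2]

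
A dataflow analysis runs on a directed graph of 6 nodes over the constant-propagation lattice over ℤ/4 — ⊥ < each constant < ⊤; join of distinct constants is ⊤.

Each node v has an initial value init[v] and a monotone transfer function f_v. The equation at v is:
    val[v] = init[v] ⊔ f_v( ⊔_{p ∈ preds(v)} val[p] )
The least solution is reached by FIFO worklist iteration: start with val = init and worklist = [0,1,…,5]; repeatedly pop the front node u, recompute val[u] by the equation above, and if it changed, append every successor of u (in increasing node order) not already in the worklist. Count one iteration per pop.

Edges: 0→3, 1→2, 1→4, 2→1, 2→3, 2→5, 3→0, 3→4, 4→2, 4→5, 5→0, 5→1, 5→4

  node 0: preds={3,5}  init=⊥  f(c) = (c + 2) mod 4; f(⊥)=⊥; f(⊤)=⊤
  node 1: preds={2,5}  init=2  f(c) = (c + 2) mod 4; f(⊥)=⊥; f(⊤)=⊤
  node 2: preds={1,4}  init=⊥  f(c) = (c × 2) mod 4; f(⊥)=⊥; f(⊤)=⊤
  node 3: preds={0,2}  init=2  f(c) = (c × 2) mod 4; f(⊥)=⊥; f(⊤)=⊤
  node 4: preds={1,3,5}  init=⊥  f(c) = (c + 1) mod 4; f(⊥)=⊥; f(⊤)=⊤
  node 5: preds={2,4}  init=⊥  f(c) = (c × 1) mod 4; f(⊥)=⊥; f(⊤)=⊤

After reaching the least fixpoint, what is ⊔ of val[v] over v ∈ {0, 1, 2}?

Iteration log — 13 steps:
  step 1. node 0  ⊔preds=2  new=0  old=⊥  +wl: 
  step 2. node 1  ⊔preds=⊥  new=2  stable
  step 3. node 2  ⊔preds=2  new=0  old=⊥  +wl: 1
  step 4. node 3  ⊔preds=0  new=⊤  old=2  +wl: 0
  step 5. node 4  ⊔preds=⊤  new=⊤  old=⊥  +wl: 2
  step 6. node 5  ⊔preds=⊤  new=⊤  old=⊥  +wl: 4
  step 7. node 1  ⊔preds=⊤  new=⊤  old=2  +wl: 
  step 8. node 0  ⊔preds=⊤  new=⊤  old=0  +wl: 3
  step 9. node 2  ⊔preds=⊤  new=⊤  old=0  +wl: 1,5
  step 10. node 4  ⊔preds=⊤  new=⊤  stable
  step 11. node 3  ⊔preds=⊤  new=⊤  stable
  step 12. node 1  ⊔preds=⊤  new=⊤  stable
  step 13. node 5  ⊔preds=⊤  new=⊤  stable

Least fixpoint reached:
  node 0: ⊤
  node 1: ⊤
  node 2: ⊤
  node 3: ⊤
  node 4: ⊤
  node 5: ⊤

⊤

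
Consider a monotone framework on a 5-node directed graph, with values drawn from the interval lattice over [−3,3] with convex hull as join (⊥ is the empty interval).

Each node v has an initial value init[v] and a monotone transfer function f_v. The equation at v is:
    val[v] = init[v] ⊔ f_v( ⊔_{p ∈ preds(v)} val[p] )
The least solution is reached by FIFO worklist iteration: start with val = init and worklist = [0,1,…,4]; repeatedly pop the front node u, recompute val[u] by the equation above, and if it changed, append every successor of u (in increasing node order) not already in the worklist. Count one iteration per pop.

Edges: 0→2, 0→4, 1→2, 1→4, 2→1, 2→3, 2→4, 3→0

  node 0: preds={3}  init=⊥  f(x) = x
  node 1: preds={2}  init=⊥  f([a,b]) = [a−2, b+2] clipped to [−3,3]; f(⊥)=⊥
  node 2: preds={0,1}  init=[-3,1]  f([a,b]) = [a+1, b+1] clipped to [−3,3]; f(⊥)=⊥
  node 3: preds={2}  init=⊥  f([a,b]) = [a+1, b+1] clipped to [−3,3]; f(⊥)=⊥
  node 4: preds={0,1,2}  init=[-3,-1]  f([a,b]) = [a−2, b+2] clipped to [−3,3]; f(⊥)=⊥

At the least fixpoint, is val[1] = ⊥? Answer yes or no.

no

Worklist (9 pops):
  #1 pop 0: in=⊥ → ⊥ (no change)
  #2 pop 1: in=[-3,1] → [-3,3] (was ⊥); enqueue []
  #3 pop 2: in=[-3,3] → [-3,3] (was [-3,1]); enqueue [1]
  #4 pop 3: in=[-3,3] → [-2,3] (was ⊥); enqueue [0]
  #5 pop 4: in=[-3,3] → [-3,3] (was [-3,-1]); enqueue []
  #6 pop 1: in=[-3,3] → [-3,3] (no change)
  #7 pop 0: in=[-2,3] → [-2,3] (was ⊥); enqueue [2,4]
  #8 pop 2: in=[-3,3] → [-3,3] (no change)
  #9 pop 4: in=[-3,3] → [-3,3] (no change)

Fixpoint:
  val[0] = [-2,3]
  val[1] = [-3,3]
  val[2] = [-3,3]
  val[3] = [-2,3]
  val[4] = [-3,3]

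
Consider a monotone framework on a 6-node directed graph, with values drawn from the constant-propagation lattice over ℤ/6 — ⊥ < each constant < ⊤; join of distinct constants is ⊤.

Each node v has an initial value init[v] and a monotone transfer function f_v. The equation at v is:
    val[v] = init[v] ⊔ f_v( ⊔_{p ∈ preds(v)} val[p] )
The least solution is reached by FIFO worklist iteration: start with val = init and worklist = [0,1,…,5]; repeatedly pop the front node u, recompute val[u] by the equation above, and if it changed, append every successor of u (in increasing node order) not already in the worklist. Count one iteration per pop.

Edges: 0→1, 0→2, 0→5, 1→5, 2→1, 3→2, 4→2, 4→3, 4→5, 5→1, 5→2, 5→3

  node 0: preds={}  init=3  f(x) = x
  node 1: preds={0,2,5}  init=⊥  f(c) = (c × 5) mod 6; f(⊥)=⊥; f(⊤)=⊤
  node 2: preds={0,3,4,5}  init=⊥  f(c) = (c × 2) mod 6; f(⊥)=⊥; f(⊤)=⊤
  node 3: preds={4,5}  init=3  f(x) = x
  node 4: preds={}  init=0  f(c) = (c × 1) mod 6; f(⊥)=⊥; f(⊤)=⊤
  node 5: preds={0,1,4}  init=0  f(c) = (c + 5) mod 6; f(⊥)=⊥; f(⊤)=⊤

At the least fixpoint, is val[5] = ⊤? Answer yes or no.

Worklist (9 pops):
  #1 pop 0: in=⊥ → 3 (no change)
  #2 pop 1: in=⊤ → ⊤ (was ⊥); enqueue []
  #3 pop 2: in=⊤ → ⊤ (was ⊥); enqueue [1]
  #4 pop 3: in=0 → ⊤ (was 3); enqueue [2]
  #5 pop 4: in=⊥ → 0 (no change)
  #6 pop 5: in=⊤ → ⊤ (was 0); enqueue [3]
  #7 pop 1: in=⊤ → ⊤ (no change)
  #8 pop 2: in=⊤ → ⊤ (no change)
  #9 pop 3: in=⊤ → ⊤ (no change)

Fixpoint:
  val[0] = 3
  val[1] = ⊤
  val[2] = ⊤
  val[3] = ⊤
  val[4] = 0
  val[5] = ⊤

yes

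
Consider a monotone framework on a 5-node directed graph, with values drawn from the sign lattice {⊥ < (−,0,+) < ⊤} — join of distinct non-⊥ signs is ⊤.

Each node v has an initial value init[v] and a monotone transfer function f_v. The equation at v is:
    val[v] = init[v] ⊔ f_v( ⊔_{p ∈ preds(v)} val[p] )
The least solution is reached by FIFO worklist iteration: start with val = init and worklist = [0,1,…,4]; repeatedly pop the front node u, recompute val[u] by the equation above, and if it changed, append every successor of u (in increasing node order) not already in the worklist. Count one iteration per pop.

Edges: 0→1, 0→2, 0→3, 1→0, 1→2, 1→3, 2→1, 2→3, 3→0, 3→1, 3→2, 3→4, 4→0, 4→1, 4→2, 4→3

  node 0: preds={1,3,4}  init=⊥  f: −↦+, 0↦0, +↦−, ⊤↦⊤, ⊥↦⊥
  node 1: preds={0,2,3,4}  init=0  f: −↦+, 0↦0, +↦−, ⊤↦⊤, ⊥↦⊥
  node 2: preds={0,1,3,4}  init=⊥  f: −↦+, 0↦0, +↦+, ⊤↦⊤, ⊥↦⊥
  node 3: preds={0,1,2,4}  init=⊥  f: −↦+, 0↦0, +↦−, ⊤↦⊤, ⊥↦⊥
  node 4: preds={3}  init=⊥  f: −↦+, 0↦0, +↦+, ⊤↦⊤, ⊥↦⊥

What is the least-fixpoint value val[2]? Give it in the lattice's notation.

Trace (9 dequeues):
  [1] u=0 | in 0 | out 0 | prev ⊥ | push {}
  [2] u=1 | in 0 | out 0 | ==
  [3] u=2 | in 0 | out 0 | prev ⊥ | push {1}
  [4] u=3 | in 0 | out 0 | prev ⊥ | push {0,2}
  [5] u=4 | in 0 | out 0 | prev ⊥ | push {3}
  [6] u=1 | in 0 | out 0 | ==
  [7] u=0 | in 0 | out 0 | ==
  [8] u=2 | in 0 | out 0 | ==
  [9] u=3 | in 0 | out 0 | ==

Converged values:
  [0] 0
  [1] 0
  [2] 0
  [3] 0
  [4] 0

0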